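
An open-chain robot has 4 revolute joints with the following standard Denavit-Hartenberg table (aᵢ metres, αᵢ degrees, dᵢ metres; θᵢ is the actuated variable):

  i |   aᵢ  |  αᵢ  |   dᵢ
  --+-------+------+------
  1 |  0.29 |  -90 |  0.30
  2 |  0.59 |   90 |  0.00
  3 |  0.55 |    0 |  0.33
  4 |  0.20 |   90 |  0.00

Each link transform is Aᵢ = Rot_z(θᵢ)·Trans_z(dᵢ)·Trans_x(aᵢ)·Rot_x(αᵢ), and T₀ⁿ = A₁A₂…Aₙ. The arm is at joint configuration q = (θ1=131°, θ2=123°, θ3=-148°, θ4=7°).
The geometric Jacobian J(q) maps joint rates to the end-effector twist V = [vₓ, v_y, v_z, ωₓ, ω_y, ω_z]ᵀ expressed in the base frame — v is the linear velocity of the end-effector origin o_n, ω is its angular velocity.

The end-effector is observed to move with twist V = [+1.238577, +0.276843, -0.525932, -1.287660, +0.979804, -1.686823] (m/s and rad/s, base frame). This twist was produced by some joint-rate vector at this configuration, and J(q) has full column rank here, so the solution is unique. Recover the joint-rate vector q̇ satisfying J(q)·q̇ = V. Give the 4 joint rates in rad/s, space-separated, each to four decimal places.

o_n = [-0.0683, 0.7146, 0.1470]
J₁: ẑ×o_n = [-0.7146, -0.0683, 0.0000], ω = ẑ
J2: z=[-0.7547, -0.6561, 0.0000] o=[-0.1903, 0.2189, 0.3000] → [0.1004, -0.1155, -0.2941, -0.7547, -0.6561, 0.0000]
J3: z=[-0.5502, 0.6330, -0.5446] o=[0.0206, -0.0237, -0.1948] → [0.6184, 0.2364, -0.3500, -0.5502, 0.6330, -0.5446]
J4: z=[-0.5502, 0.6330, -0.5446] o=[-0.1077, 0.5682, 0.0166] → [0.1623, 0.0502, -0.1056, -0.5502, 0.6330, -0.5446]
q̇ = J⁺·V = [-0.6580, 0.3290, 0.9400, 0.9490]

-0.6580 0.3290 0.9400 0.9490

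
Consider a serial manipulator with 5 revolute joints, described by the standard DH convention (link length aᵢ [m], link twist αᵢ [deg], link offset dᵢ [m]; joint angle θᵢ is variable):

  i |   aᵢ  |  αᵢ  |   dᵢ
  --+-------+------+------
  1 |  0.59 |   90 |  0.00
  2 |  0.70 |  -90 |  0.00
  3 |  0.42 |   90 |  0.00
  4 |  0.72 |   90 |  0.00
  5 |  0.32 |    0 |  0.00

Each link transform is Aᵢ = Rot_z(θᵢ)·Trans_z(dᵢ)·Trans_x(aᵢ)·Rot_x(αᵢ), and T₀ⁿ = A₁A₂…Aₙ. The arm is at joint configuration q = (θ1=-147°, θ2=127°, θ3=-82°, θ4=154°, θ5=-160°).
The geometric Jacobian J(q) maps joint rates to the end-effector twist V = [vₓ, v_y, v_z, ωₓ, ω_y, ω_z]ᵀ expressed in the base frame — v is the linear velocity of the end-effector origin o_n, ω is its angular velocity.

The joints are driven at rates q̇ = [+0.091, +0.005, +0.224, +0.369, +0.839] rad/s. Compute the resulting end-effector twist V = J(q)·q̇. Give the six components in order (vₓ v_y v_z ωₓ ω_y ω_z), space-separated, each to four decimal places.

o_n = [0.0244, 0.0486, 0.5398]
J₁: ẑ×o_n = [-0.0486, 0.0244, 0.0000], ω = ẑ
J2: z=[-0.5446, 0.8387, 0.0000] o=[-0.4948, -0.3213, 0.0000] → [0.4527, 0.2940, -0.6369, -0.5446, 0.8387, 0.0000]
J3: z=[0.6698, 0.4350, -0.6018] o=[-0.1415, -0.0919, 0.5590] → [0.0762, -0.0869, 0.0220, 0.6698, 0.4350, -0.6018]
J4: z=[-0.5756, -0.2079, -0.7909] o=[-0.3385, 0.2761, 0.6057] → [-0.1662, -0.3250, 0.2064, -0.5756, -0.2079, -0.7909]
J5: z=[0.3964, 0.7750, -0.4922] o=[0.1764, -0.1536, 0.3439] → [0.2514, -0.0028, 0.1980, 0.3964, 0.7750, -0.4922]
V = J·q̇ = [0.1645, -0.1381, 0.2440, 0.2675, 0.6752, -0.7486]

0.1645 -0.1381 0.2440 0.2675 0.6752 -0.7486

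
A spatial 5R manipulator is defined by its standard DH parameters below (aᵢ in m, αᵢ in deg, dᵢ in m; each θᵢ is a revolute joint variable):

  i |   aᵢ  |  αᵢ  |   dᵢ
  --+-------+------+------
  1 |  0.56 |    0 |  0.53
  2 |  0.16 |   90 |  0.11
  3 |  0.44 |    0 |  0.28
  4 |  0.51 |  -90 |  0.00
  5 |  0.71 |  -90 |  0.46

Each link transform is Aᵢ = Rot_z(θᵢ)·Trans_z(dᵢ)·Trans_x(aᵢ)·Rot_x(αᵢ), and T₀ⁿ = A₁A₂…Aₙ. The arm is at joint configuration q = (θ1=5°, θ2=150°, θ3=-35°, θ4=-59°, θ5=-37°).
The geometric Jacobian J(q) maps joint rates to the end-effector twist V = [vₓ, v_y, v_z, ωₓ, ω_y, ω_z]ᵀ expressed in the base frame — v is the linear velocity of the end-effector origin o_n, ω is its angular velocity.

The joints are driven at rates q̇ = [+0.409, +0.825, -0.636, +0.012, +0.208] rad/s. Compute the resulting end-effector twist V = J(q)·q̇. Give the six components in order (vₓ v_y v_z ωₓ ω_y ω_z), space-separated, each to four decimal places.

-0.5555 -0.8833 -0.5574 -0.4518 -0.4778 1.2195

o_n = [0.0373, 1.0719, -0.7189]
J₁: ẑ×o_n = [-1.0719, 0.0373, 0.0000], ω = ẑ
J2: z=[0.0000, 0.0000, 1.0000] o=[0.5579, 0.0488, 0.5300] → [-1.0231, -0.5205, 0.0000, 0.0000, 0.0000, 1.0000]
J3: z=[0.4226, 0.9063, 0.0000] o=[0.4129, 0.1164, 0.6400] → [-1.2316, 0.5743, 0.7442, 0.4226, 0.9063, 0.0000]
J4: z=[0.4226, 0.9063, 0.0000] o=[0.2045, 0.5225, 0.3876] → [-1.0028, 0.4676, 0.3837, 0.4226, 0.9063, 0.0000]
J5: z=[-0.9041, 0.4216, -0.0698] o=[0.2368, 0.5075, -0.1211] → [-0.2126, -0.5265, -0.4262, -0.9041, 0.4216, -0.0698]
V = J·q̇ = [-0.5555, -0.8833, -0.5574, -0.4518, -0.4778, 1.2195]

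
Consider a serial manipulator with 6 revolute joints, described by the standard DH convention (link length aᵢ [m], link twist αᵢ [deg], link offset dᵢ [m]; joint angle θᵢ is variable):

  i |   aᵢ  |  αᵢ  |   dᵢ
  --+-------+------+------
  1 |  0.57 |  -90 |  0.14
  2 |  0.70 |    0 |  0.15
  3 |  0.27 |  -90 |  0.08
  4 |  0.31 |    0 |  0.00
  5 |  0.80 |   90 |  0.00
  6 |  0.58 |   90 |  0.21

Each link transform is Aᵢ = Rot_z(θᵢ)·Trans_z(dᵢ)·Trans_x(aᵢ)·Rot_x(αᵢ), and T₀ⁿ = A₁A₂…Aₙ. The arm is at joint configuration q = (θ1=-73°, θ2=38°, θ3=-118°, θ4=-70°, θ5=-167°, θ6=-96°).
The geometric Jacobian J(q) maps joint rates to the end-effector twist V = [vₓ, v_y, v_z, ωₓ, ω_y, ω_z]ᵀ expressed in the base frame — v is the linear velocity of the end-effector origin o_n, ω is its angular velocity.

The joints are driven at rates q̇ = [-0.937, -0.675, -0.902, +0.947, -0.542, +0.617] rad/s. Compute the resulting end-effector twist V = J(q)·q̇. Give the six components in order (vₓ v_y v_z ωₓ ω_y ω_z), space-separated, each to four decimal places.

o_n = [-0.0344, -0.6165, -0.0436]
J₁: ẑ×o_n = [0.6165, -0.0344, 0.0000], ω = ẑ
J2: z=[0.9563, 0.2924, 0.0000] o=[0.1667, -0.5451, 0.1400] → [-0.0537, 0.1756, -0.0095, 0.9563, 0.2924, 0.0000]
J3: z=[0.9563, 0.2924, 0.0000] o=[0.4714, -1.0287, -0.2910] → [0.0723, -0.2365, 0.5421, 0.9563, 0.2924, 0.0000]
J4: z=[0.2879, -0.9418, -0.1736] o=[0.5616, -1.0502, -0.0251] → [0.0928, 0.1088, -0.4364, 0.2879, -0.9418, -0.1736]
J5: z=[0.2879, -0.9418, -0.1736] o=[0.8455, -0.9826, 0.0794] → [0.1794, 0.1882, -0.7233, 0.2879, -0.9418, -0.1736]
J6: z=[-0.4783, -0.2985, 0.8259] o=[0.1818, -1.1064, -0.3497] → [-0.4960, -0.0322, -0.2989, -0.4783, -0.2985, 0.8259]
V = J·q̇ = [-0.9221, 0.1083, -0.6882, -1.6866, -1.0267, -0.4977]

-0.9221 0.1083 -0.6882 -1.6866 -1.0267 -0.4977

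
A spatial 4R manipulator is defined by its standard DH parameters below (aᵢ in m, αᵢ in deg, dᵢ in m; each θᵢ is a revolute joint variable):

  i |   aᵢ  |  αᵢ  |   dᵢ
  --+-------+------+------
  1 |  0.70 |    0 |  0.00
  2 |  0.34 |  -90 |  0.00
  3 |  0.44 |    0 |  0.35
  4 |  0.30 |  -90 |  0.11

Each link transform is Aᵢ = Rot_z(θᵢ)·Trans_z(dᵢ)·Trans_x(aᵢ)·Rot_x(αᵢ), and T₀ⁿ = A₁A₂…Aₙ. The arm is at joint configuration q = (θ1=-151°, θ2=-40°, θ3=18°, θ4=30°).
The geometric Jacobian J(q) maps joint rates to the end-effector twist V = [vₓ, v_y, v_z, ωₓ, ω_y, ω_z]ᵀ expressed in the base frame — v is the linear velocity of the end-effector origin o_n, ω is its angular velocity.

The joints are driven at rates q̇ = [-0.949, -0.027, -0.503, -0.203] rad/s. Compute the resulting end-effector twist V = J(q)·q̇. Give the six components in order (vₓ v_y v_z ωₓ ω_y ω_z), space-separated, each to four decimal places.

o_n = [-1.6416, -0.6079, -0.3589]
J₁: ẑ×o_n = [0.6079, -1.6416, 0.0000], ω = ẑ
J2: z=[0.0000, 0.0000, 1.0000] o=[-0.6122, -0.3394, 0.0000] → [0.2685, -1.0294, 0.0000, 0.0000, 0.0000, 1.0000]
J3: z=[-0.1908, -0.9816, 0.0000] o=[-0.9460, -0.2745, 0.0000] → [0.3523, -0.0685, -0.6192, -0.1908, -0.9816, 0.0000]
J4: z=[-0.1908, -0.9816, 0.0000] o=[-1.4235, -0.5382, -0.1360] → [0.2188, -0.0425, -0.2007, -0.1908, -0.9816, 0.0000]
V = J·q̇ = [-0.8058, 1.6287, 0.3522, 0.1347, 0.6930, -0.9760]

-0.8058 1.6287 0.3522 0.1347 0.6930 -0.9760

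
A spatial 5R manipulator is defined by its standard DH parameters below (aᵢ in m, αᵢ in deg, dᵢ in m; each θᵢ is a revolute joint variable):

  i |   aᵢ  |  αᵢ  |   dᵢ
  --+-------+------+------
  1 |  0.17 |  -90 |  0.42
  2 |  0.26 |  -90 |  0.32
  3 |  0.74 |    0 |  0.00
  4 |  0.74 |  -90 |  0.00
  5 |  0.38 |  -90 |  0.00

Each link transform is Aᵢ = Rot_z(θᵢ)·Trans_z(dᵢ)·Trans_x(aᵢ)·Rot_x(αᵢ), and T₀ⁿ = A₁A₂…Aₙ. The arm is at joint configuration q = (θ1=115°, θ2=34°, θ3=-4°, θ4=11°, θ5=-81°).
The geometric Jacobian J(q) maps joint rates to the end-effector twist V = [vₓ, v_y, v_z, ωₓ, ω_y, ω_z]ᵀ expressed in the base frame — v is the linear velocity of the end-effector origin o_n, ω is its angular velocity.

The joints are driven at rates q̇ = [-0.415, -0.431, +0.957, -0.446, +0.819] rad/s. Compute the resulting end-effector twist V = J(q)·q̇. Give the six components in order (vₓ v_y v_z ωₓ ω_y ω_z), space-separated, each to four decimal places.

1.1798 1.6089 0.4197 1.2831 0.1917 -0.7828

o_n = [-0.8594, 1.1942, -0.8931]
J₁: ẑ×o_n = [-1.1942, -0.8594, 0.0000], ω = ẑ
J2: z=[-0.9063, -0.4226, 0.0000] o=[-0.0718, 0.1541, 0.4200] → [0.5549, -1.1900, -1.2755, -0.9063, -0.4226, 0.0000]
J3: z=[0.2363, -0.5068, -0.8290] o=[-0.4530, 0.2142, 0.2746] → [1.4042, 0.6129, 0.0256, 0.2363, -0.5068, -0.8290]
J4: z=[0.2363, -0.5068, -0.8290] o=[-0.7584, 0.7470, -0.1382] → [0.7533, 0.2621, 0.0545, 0.2363, -0.5068, -0.8290]
J5: z=[0.9423, 0.3279, 0.0681] o=[-0.9340, 1.3370, -0.5489] → [-0.1031, 0.3294, -0.1590, 0.9423, 0.3279, 0.0681]
V = J·q̇ = [1.1798, 1.6089, 0.4197, 1.2831, 0.1917, -0.7828]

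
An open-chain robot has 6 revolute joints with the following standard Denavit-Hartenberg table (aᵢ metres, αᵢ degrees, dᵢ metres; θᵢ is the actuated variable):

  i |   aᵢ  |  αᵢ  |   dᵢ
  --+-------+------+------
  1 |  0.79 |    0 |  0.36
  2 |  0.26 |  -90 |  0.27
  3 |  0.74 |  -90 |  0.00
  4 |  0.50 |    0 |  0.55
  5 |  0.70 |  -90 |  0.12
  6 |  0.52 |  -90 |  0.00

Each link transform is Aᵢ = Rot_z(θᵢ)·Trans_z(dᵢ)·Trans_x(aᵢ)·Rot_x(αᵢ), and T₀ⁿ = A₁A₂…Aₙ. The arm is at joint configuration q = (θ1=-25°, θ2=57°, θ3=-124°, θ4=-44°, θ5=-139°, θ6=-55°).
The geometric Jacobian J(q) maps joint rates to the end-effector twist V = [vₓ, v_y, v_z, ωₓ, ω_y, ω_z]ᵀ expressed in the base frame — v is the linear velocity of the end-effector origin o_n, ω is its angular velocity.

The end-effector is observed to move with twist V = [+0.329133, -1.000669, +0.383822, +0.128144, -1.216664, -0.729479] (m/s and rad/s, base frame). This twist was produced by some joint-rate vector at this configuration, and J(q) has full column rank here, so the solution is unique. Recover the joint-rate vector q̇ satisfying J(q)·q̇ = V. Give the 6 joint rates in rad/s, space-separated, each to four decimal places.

o_n = [1.5019, 0.5052, 1.3281]
J₁: ẑ×o_n = [-0.5052, 1.5019, 0.0000], ω = ẑ
J2: z=[0.0000, 0.0000, 1.0000] o=[0.7160, -0.3339, 0.3600] → [-0.8390, 0.7859, 0.0000, 0.0000, 0.0000, 1.0000]
J3: z=[-0.5299, 0.8480, 0.0000] o=[0.9365, -0.1961, 0.6300] → [0.5920, 0.3699, -0.8511, -0.5299, 0.8480, 0.0000]
J4: z=[0.7031, 0.4393, 0.5592] o=[0.5856, -0.4154, 1.2435] → [-0.4776, 0.4530, 0.2446, 0.7031, 0.4393, 0.5592]
J5: z=[0.7031, 0.4393, 0.5592] o=[0.6176, 0.0142, 1.8492] → [-0.5035, 0.8609, -0.0433, 0.7031, 0.4393, 0.5592]
J6: z=[-0.5044, 0.8624, -0.0434] o=[1.0529, 0.2430, 1.3368] → [0.0038, -0.0239, -0.5194, -0.5044, 0.8624, -0.0434]
q̇ = J⁺·V = [-0.6680, 0.2400, -0.1490, -0.9170, 0.3040, -0.9520]

-0.6680 0.2400 -0.1490 -0.9170 0.3040 -0.9520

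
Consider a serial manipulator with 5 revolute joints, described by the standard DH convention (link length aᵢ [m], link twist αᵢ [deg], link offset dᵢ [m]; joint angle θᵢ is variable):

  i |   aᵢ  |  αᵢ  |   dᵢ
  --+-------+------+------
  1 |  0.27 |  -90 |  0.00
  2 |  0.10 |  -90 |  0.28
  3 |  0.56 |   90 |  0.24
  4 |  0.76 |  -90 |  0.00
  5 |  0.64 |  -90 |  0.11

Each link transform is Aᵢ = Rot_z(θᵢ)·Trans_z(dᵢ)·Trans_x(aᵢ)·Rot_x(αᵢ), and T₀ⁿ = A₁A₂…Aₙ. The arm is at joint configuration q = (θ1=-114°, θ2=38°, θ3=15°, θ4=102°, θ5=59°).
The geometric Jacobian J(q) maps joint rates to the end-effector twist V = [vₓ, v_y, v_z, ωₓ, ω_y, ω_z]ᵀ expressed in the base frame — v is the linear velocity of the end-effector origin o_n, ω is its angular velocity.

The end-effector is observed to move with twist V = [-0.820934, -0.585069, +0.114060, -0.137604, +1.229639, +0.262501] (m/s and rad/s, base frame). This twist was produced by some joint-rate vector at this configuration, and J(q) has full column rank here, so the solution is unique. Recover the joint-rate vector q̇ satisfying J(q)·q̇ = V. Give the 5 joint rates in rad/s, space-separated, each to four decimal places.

o_n = [-0.1267, 0.4735, -1.1194]
J₁: ẑ×o_n = [-0.4735, -0.1267, 0.0000], ω = ẑ
J2: z=[0.9135, -0.4067, 0.0000] o=[-0.1098, -0.2467, 0.0000] → [0.4553, 1.0227, 0.6510, 0.9135, -0.4067, 0.0000]
J3: z=[0.2504, 0.5624, -0.7880] o=[0.1139, -0.4325, -0.0616] → [0.1190, 0.4545, 0.3622, 0.2504, 0.5624, -0.7880]
J4: z=[0.7995, -0.5792, -0.1593] o=[-0.1318, -0.6280, -0.5837] → [0.4858, 0.4275, 0.8835, 0.7995, -0.5792, -0.1593]
J5: z=[0.4820, 0.4603, 0.7455] o=[0.1407, -0.1166, -1.0755] → [-0.4602, -0.1782, 0.4075, 0.4820, 0.4603, 0.7455]
q̇ = J⁺·V = [0.4200, -0.7890, 0.9430, -0.0350, 0.7780]

0.4200 -0.7890 0.9430 -0.0350 0.7780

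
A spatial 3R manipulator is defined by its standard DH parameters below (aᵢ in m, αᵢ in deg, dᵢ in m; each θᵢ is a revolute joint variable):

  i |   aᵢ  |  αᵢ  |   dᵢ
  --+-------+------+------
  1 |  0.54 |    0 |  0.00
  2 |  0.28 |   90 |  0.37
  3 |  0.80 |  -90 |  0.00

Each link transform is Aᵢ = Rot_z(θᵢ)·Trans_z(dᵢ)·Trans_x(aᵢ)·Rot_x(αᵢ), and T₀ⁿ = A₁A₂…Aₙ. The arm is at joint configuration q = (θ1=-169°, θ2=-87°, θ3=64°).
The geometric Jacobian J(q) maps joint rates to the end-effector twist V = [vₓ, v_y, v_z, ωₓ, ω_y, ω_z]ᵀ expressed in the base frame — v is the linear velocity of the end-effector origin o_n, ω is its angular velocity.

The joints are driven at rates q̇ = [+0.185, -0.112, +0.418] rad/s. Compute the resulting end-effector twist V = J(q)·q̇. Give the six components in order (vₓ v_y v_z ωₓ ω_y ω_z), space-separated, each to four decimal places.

o_n = [-0.6827, 0.5089, 1.0890]
J₁: ẑ×o_n = [-0.5089, -0.6827, 0.0000], ω = ẑ
J2: z=[0.0000, 0.0000, 1.0000] o=[-0.5301, -0.1030, 0.0000] → [-0.6120, -0.1526, 0.0000, 0.0000, 0.0000, 1.0000]
J3: z=[0.9703, 0.2419, 0.0000] o=[-0.5978, 0.1686, 0.3700] → [0.1740, -0.6977, 0.3507, 0.9703, 0.2419, 0.0000]
V = J·q̇ = [0.0471, -0.4008, 0.1466, 0.4056, 0.1011, 0.0730]

0.0471 -0.4008 0.1466 0.4056 0.1011 0.0730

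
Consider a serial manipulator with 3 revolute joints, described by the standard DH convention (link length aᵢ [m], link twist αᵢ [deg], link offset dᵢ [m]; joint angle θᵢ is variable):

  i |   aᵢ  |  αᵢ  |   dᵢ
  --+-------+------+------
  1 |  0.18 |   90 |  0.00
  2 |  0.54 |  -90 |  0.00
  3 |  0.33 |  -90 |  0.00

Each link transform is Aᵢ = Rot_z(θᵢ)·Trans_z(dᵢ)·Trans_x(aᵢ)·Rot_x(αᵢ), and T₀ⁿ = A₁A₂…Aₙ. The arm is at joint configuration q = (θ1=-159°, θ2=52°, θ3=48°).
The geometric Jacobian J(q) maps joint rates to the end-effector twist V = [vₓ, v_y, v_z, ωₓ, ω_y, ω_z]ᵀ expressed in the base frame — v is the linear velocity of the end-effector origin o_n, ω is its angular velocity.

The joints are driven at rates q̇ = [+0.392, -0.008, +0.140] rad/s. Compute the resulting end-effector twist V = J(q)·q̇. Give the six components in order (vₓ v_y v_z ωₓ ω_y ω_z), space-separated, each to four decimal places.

0.2072 -0.2258 -0.0308 0.1059 0.0321 0.4782

o_n = [-0.5175, -0.4613, 0.5995]
J₁: ẑ×o_n = [0.4613, -0.5175, 0.0000], ω = ẑ
J2: z=[-0.3584, 0.9336, 0.0000] o=[-0.1680, -0.0645, 0.0000] → [0.5597, 0.2149, 0.4684, -0.3584, 0.9336, 0.0000]
J3: z=[0.7357, 0.2824, 0.6157] o=[-0.4784, -0.1836, 0.4255] → [0.2201, -0.1520, -0.1933, 0.7357, 0.2824, 0.6157]
V = J·q̇ = [0.2072, -0.2258, -0.0308, 0.1059, 0.0321, 0.4782]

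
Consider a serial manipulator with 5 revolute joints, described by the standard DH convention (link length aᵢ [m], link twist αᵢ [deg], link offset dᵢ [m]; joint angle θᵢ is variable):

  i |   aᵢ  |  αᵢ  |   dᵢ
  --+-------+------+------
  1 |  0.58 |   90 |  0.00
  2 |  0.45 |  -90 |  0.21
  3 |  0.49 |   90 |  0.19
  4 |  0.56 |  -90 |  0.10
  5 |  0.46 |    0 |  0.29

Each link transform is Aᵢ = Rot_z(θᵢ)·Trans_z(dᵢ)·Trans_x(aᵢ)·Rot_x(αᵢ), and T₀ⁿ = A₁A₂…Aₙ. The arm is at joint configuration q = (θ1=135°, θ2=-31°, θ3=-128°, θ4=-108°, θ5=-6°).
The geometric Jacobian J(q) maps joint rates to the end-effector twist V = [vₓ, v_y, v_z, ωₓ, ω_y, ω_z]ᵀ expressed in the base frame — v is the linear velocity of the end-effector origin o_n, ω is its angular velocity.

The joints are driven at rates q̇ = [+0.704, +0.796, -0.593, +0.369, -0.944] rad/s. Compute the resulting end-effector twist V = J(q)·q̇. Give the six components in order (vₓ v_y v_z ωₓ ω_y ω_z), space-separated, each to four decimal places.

-0.4474 0.0108 0.0913 -0.1471 -0.0490 0.3108

o_n = [0.2077, 0.4634, -0.7720]
J₁: ẑ×o_n = [-0.4634, 0.2077, 0.0000], ω = ẑ
J2: z=[0.7071, 0.7071, 0.0000] o=[-0.4101, 0.4101, 0.0000] → [-0.5459, 0.5459, -0.3992, 0.7071, 0.7071, 0.0000]
J3: z=[-0.3642, 0.3642, 0.8572] o=[-0.5344, 0.8314, -0.2318] → [0.1187, 0.4394, -0.1362, -0.3642, 0.3642, 0.8572]
J4: z=[0.0423, -0.9130, 0.4059] o=[-0.1477, 0.9907, 0.0865] → [0.9977, 0.1805, 0.3022, 0.0423, -0.9130, 0.4059]
J5: z=[0.9974, 0.0625, 0.0367] o=[-0.1105, 0.6736, -0.3843] → [-0.0165, 0.3983, -0.2296, 0.9974, 0.0625, 0.0367]
V = J·q̇ = [-0.4474, 0.0108, 0.0913, -0.1471, -0.0490, 0.3108]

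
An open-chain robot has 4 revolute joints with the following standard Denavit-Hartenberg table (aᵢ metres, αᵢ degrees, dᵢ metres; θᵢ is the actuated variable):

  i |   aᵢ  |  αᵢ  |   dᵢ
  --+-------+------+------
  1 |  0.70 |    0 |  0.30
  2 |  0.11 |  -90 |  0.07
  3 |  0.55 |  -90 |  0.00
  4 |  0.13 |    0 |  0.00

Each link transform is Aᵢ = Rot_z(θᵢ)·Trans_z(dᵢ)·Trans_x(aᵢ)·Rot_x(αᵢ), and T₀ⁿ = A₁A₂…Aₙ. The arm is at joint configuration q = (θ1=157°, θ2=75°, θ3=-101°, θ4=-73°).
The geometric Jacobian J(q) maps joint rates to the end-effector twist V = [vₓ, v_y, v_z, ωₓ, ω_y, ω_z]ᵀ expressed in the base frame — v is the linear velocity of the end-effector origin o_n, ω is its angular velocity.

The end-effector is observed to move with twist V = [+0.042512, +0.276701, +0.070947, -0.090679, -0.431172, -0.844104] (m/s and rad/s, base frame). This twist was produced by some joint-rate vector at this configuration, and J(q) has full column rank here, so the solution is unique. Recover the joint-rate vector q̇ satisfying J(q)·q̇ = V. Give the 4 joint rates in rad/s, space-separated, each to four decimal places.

o_n = [-0.5450, 0.1987, 0.9472]
J₁: ẑ×o_n = [-0.1987, -0.5450, 0.0000], ω = ẑ
J2: z=[0.0000, 0.0000, 1.0000] o=[-0.6444, 0.2735, 0.3000] → [0.0748, 0.0993, -0.0000, 0.0000, 0.0000, 1.0000]
J3: z=[0.7880, -0.6157, 0.0000] o=[-0.7121, 0.1868, 0.3700] → [-0.3554, -0.4548, 0.1122, 0.7880, -0.6157, 0.0000]
J4: z=[-0.6044, -0.7735, 0.1908] o=[-0.6475, 0.2695, 0.9099] → [-0.0153, 0.0421, 0.1220, -0.6044, -0.7735, 0.1908]
q̇ = J⁺·V = [-0.6820, -0.2390, 0.1940, 0.4030]

-0.6820 -0.2390 0.1940 0.4030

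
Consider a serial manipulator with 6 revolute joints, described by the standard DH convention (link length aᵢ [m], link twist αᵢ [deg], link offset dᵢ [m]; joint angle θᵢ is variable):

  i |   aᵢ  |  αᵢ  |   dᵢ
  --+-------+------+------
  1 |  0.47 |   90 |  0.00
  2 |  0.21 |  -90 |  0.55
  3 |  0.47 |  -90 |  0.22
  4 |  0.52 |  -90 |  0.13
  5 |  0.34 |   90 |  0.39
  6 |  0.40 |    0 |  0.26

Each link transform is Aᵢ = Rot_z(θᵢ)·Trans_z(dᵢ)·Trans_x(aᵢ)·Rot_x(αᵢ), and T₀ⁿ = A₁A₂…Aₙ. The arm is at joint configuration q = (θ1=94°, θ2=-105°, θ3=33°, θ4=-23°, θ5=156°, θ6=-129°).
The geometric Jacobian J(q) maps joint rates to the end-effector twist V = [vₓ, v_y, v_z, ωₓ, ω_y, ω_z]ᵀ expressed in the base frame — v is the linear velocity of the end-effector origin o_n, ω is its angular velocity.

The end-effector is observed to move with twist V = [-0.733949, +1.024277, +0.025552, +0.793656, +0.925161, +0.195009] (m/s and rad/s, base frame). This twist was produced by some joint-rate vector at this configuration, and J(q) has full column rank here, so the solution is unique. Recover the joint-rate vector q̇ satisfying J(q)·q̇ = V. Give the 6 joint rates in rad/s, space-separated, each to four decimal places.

o_n = [0.0872, 0.5330, -1.1838]
J₁: ẑ×o_n = [-0.5330, 0.0872, 0.0000], ω = ẑ
J2: z=[0.9976, 0.0698, 0.0000] o=[-0.0328, 0.4689, 0.0000] → [-0.0826, 1.1809, 0.0557, 0.9976, 0.0698, 0.0000]
J3: z=[-0.0674, 0.9636, -0.2588] o=[0.5197, 0.4530, -0.2028] → [-0.9245, 0.0458, 0.4113, -0.0674, 0.9636, -0.2588]
J4: z=[-0.8465, 0.0821, 0.5261] o=[0.2566, 0.5454, -0.6405] → [-0.0381, -0.5490, 0.0243, -0.8465, 0.0821, 0.5261]
J5: z=[-0.1443, -0.9864, -0.0783] o=[-0.1199, 0.6300, -1.0125] → [0.1614, -0.0409, 0.2183, -0.1443, -0.9864, -0.0783]
J6: z=[0.5648, -0.0172, -0.8250] o=[0.1000, 0.1897, -0.8527] → [0.2889, 0.1975, 0.1937, 0.5648, -0.0172, -0.8250]
q̇ = J⁺·V = [0.0410, 0.7420, 0.4740, -0.3840, -0.4450, -0.5380]

0.0410 0.7420 0.4740 -0.3840 -0.4450 -0.5380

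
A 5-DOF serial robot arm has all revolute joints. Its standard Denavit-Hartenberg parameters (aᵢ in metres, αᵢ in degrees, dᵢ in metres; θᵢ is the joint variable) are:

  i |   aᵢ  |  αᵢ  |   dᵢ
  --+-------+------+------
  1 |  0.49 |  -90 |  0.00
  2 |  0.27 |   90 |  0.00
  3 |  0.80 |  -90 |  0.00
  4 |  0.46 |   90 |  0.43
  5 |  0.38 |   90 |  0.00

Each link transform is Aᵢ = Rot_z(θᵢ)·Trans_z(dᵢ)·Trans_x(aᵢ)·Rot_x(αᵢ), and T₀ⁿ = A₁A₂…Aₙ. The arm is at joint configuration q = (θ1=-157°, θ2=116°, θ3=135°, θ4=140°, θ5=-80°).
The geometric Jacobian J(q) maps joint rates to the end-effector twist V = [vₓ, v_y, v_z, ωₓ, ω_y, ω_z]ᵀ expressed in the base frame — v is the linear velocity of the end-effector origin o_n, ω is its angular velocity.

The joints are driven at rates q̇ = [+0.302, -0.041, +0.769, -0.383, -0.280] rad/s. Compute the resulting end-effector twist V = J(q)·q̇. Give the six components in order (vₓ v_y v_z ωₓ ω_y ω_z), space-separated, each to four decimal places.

0.0083 0.0274 0.3149 -0.6130 -0.3716 -0.4869

o_n = [-0.0973, -0.3035, 0.1933]
J₁: ẑ×o_n = [0.3035, -0.0973, 0.0000], ω = ẑ
J2: z=[0.3907, -0.9205, 0.0000] o=[-0.4510, -0.1915, 0.0000] → [-0.1780, -0.0755, 0.2819, 0.3907, -0.9205, 0.0000]
J3: z=[-0.8273, -0.3512, -0.4384] o=[-0.3421, -0.1452, -0.2427] → [-0.2225, 0.2534, 0.2169, -0.8273, -0.3512, -0.4384]
J4: z=[-0.5616, 0.5298, 0.6355] o=[-0.3493, -0.7628, 0.2658] → [-0.3303, 0.1195, -0.3915, -0.5616, 0.5298, 0.6355]
J5: z=[0.6280, -0.2272, 0.7443] o=[-0.3430, -0.1591, 0.4447] → [0.1645, 0.3408, -0.0348, 0.6280, -0.2272, 0.7443]
V = J·q̇ = [0.0083, 0.0274, 0.3149, -0.6130, -0.3716, -0.4869]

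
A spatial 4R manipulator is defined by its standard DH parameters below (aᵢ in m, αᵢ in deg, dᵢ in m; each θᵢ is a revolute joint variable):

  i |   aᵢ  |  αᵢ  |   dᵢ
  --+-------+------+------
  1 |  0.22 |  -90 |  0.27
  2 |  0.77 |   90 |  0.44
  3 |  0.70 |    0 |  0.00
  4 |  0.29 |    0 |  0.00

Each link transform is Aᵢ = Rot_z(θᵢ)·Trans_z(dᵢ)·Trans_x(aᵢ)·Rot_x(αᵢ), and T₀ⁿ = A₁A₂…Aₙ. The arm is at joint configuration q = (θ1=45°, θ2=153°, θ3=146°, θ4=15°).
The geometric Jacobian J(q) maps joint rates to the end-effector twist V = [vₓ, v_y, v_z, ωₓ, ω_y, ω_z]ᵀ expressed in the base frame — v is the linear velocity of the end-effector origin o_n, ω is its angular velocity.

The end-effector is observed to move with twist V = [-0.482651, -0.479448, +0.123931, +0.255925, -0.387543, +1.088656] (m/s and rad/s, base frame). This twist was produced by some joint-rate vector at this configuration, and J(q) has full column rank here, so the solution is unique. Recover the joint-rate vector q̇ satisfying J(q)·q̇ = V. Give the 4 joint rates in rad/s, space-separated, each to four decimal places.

0.9060 -0.4550 0.5540 -0.7590

o_n = [-0.4459, 0.8635, 0.3084]
J₁: ẑ×o_n = [-0.8635, -0.4459, 0.0000], ω = ẑ
J2: z=[-0.7071, 0.7071, 0.0000] o=[0.1556, 0.1556, 0.2700] → [0.0271, 0.0271, -0.0753, -0.7071, 0.7071, 0.0000]
J3: z=[0.3210, 0.3210, -0.8910] o=[-0.6407, -0.0184, -0.0796] → [0.9103, -0.2981, 0.2206, 0.3210, 0.3210, -0.8910]
J4: z=[0.3210, 0.3210, -0.8910] o=[-0.5519, 0.6240, 0.1839] → [0.2534, -0.1344, 0.0429, 0.3210, 0.3210, -0.8910]
q̇ = J⁺·V = [0.9060, -0.4550, 0.5540, -0.7590]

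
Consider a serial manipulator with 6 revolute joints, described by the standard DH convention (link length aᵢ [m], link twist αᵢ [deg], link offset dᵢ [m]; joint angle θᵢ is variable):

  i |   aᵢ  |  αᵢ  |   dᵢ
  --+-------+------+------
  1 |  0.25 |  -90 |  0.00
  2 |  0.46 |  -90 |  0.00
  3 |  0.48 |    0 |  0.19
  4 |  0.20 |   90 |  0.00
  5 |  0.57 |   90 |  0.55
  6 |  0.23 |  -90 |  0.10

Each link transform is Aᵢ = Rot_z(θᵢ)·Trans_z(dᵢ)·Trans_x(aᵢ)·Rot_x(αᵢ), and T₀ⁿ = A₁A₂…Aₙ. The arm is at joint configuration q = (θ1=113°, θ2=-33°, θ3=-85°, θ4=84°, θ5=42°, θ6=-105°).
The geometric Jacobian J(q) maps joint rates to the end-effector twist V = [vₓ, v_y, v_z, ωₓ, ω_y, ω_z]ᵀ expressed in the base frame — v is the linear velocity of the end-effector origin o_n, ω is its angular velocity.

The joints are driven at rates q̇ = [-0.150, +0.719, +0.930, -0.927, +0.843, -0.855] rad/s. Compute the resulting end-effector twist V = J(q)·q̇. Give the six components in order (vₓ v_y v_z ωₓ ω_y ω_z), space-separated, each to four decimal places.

0.0042 0.5402 -1.0341 -1.3721 -0.7393 -1.0050

o_n = [-1.3216, 1.0219, 0.2386]
J₁: ẑ×o_n = [-1.0219, -1.3216, 0.0000], ω = ẑ
J2: z=[-0.9205, -0.3907, 0.0000] o=[-0.0977, 0.2301, 0.0000] → [-0.0932, 0.2197, -1.2070, -0.9205, -0.3907, 0.0000]
J3: z=[-0.2128, 0.5013, -0.8387] o=[-0.2484, 0.5852, 0.2505] → [0.3602, 0.8975, 0.4451, -0.2128, 0.5013, -0.8387]
J4: z=[-0.2128, 0.5013, -0.8387] o=[-0.7427, 0.5260, 0.1140] → [0.4784, 0.5120, 0.1847, -0.2128, 0.5013, -0.8387]
J5: z=[-0.9146, -0.4041, -0.0095] o=[-0.8115, 0.6790, 0.2229] → [-0.0031, 0.0193, -0.5198, -0.9146, -0.4041, -0.0095]
J6: z=[-0.0718, 0.1394, 0.9876] o=[-1.5413, 0.9720, 0.1285] → [-0.0339, 0.2249, -0.0342, -0.0718, 0.1394, 0.9876]
V = J·q̇ = [0.0042, 0.5402, -1.0341, -1.3721, -0.7393, -1.0050]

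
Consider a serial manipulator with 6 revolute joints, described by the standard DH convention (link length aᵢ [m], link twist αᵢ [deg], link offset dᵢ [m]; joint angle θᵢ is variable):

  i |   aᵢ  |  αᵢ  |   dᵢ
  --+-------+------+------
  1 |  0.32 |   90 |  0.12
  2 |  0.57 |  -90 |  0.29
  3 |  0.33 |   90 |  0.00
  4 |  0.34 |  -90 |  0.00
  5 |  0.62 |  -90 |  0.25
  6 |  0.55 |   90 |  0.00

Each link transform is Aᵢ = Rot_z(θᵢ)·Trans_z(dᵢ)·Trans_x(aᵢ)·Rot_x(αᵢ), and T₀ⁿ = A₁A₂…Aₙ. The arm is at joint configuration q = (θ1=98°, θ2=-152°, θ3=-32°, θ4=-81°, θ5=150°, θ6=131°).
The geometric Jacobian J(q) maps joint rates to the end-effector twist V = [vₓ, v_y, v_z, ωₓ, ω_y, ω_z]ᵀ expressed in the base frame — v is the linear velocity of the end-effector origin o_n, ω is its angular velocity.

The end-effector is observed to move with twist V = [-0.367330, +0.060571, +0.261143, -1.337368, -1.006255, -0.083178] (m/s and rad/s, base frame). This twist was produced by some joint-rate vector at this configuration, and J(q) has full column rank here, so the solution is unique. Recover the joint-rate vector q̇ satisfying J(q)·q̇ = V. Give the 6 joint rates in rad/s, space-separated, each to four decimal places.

-0.2670 -0.5180 -0.2380 -0.6060 -0.0160 -0.6120

o_n = [0.3378, -0.4051, -0.1299]
J₁: ẑ×o_n = [0.4051, 0.3378, -0.0000], ω = ẑ
J2: z=[0.9903, 0.1392, 0.0000] o=[-0.0445, 0.3169, 0.1200] → [-0.0348, 0.2475, -0.7682, 0.9903, 0.1392, 0.0000]
J3: z=[-0.0653, 0.4649, -0.8829] o=[0.3127, -0.1411, -0.1476] → [-0.2248, -0.0210, 0.0056, -0.0653, 0.4649, -0.8829]
J4: z=[0.7747, 0.5814, 0.2488] o=[0.5202, -0.3615, -0.2790] → [0.0975, -0.1609, 0.0723, 0.7747, 0.5814, 0.2488]
J5: z=[0.6110, -0.5868, -0.5314] o=[0.5756, -0.5531, -0.0037] → [0.1528, 0.2035, -0.0491, 0.6110, -0.5868, -0.5314]
J6: z=[0.5894, 0.7853, -0.1894] o=[0.4008, -0.5774, -0.6484] → [0.4398, -0.2937, 0.1510, 0.5894, 0.7853, -0.1894]
q̇ = J⁺·V = [-0.2670, -0.5180, -0.2380, -0.6060, -0.0160, -0.6120]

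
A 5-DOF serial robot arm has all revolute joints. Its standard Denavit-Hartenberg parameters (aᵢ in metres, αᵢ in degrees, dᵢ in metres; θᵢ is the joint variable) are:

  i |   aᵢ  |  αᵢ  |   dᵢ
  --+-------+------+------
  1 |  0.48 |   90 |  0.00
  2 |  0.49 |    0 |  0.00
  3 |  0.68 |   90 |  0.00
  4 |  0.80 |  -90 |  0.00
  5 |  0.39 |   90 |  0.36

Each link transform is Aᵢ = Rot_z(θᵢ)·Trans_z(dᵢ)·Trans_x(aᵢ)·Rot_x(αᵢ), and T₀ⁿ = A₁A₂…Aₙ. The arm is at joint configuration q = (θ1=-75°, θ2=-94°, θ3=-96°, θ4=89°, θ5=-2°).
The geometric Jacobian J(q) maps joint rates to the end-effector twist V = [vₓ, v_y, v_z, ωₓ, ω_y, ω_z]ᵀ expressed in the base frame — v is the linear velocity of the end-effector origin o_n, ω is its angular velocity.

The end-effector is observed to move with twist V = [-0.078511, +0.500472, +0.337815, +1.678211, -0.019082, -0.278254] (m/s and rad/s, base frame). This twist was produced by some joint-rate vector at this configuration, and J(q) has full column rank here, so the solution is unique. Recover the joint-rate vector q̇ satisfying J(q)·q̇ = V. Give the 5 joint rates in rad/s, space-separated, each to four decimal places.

-0.5660 -0.7040 -0.9190 0.3620 0.3960

o_n = [-1.1260, -0.4182, -0.4162]
J₁: ẑ×o_n = [0.4182, -1.1260, 0.0000], ω = ẑ
J2: z=[-0.9659, -0.2588, 0.0000] o=[0.1242, -0.4636, 0.0000] → [0.1077, -0.4020, -0.3675, -0.9659, -0.2588, 0.0000]
J3: z=[-0.9659, -0.2588, 0.0000] o=[0.1154, -0.4306, -0.4888] → [-0.0188, 0.0701, -0.3333, -0.9659, -0.2588, 0.0000]
J4: z=[0.0449, -0.1677, 0.9848] o=[-0.0579, 0.2162, -0.3707] → [0.6324, -1.0498, -0.2077, 0.0449, -0.1677, 0.9848]
J5: z=[0.2380, -0.9556, -0.1736] o=[-0.8341, 0.0225, -0.3683] → [-0.0307, 0.0621, -0.3838, 0.2380, -0.9556, -0.1736]
q̇ = J⁺·V = [-0.5660, -0.7040, -0.9190, 0.3620, 0.3960]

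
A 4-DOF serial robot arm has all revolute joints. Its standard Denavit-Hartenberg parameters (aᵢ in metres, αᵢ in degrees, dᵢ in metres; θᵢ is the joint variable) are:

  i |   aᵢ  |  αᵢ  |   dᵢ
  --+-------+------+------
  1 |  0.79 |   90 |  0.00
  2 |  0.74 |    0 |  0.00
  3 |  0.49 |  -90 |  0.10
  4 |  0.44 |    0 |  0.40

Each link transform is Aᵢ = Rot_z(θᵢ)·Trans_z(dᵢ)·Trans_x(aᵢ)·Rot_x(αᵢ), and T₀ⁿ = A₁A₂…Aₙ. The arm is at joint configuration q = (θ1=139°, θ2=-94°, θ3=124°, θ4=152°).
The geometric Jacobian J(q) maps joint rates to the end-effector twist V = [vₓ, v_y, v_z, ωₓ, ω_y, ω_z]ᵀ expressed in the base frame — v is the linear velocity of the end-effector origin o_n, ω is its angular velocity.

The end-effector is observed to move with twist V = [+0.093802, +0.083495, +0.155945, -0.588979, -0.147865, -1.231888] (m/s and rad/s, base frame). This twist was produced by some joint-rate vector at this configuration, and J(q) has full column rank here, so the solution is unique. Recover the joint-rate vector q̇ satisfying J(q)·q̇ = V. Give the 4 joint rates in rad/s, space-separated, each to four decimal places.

-0.6300 -0.5490 0.0510 -0.6950

o_n = [-0.5426, 0.3305, -0.3410]
J₁: ẑ×o_n = [-0.3305, -0.5426, 0.0000], ω = ẑ
J2: z=[0.6561, 0.7547, 0.0000] o=[-0.5962, 0.5183, 0.0000] → [-0.2574, 0.2237, -0.1637, 0.6561, 0.7547, 0.0000]
J3: z=[0.6561, 0.7547, 0.0000] o=[-0.5573, 0.4844, -0.7382] → [0.2997, -0.2606, -0.1121, 0.6561, 0.7547, 0.0000]
J4: z=[0.3774, -0.3280, 0.8660] o=[-0.8119, 0.8383, -0.4932] → [0.3899, 0.1758, -0.1033, 0.3774, -0.3280, 0.8660]
q̇ = J⁺·V = [-0.6300, -0.5490, 0.0510, -0.6950]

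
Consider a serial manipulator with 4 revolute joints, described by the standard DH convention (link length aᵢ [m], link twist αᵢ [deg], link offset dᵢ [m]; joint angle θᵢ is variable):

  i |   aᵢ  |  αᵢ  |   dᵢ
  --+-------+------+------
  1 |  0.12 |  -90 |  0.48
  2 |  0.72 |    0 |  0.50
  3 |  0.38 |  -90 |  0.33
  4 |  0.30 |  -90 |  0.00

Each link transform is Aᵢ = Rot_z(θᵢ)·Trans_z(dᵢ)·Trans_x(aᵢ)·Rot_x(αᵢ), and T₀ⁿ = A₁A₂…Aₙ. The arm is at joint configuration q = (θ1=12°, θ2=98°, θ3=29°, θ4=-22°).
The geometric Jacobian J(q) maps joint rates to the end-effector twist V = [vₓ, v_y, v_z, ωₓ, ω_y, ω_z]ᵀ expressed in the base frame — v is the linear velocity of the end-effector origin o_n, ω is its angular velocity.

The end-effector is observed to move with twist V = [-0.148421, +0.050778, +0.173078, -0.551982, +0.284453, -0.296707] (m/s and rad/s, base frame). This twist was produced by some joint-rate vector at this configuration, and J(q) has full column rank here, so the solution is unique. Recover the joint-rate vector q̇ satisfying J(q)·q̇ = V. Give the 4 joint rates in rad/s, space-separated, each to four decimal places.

-0.6590 0.7130 -0.3200 0.6020

o_n = [-0.5640, 0.8436, -0.7586]
J₁: ẑ×o_n = [-0.8436, -0.5640, 0.0000], ω = ẑ
J2: z=[-0.2079, 0.9781, 0.0000] o=[0.1174, 0.0249, 0.4800] → [-1.2116, -0.2575, 0.4963, -0.2079, 0.9781, 0.0000]
J3: z=[-0.2079, 0.9781, 0.0000] o=[-0.0846, 0.4932, -0.2330] → [-0.5141, -0.1093, 0.3961, -0.2079, 0.9781, 0.0000]
J4: z=[-0.7812, -0.1660, 0.6018] o=[-0.3769, 0.7684, -0.5365] → [-0.0083, -0.2861, -0.0898, -0.7812, -0.1660, 0.6018]
q̇ = J⁺·V = [-0.6590, 0.7130, -0.3200, 0.6020]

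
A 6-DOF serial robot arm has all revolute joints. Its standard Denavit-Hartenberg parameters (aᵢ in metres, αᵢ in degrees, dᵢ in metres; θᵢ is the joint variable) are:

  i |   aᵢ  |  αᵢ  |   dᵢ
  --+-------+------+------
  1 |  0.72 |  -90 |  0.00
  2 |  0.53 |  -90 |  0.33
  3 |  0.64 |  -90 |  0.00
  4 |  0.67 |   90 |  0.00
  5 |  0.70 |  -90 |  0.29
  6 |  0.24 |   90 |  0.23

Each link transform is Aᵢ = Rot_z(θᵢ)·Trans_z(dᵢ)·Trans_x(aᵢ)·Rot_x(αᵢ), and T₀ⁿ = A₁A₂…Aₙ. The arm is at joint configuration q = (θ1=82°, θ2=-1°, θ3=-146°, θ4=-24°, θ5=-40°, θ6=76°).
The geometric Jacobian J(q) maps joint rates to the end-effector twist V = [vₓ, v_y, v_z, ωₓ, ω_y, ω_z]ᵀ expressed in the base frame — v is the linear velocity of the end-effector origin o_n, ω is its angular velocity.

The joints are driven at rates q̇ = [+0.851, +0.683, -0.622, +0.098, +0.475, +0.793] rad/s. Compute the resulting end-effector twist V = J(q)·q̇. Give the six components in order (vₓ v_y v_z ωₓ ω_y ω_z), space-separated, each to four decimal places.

o_n = [-1.1877, -0.3213, -0.6421]
J₁: ẑ×o_n = [0.3213, -1.1877, 0.0000], ω = ẑ
J2: z=[-0.9903, 0.1392, 0.0000] o=[0.1002, 0.7130, 0.0000] → [-0.0894, -0.6359, 1.2035, -0.9903, 0.1392, 0.0000]
J3: z=[0.0024, 0.0173, -0.9998] o=[-0.1528, 1.2837, 0.0092] → [-1.6160, 1.0363, 0.0140, 0.0024, 0.0173, -0.9998]
J4: z=[-0.7432, 0.6690, 0.0098] o=[-0.5811, 0.8081, -0.0000] → [-0.4186, -0.4831, 1.2452, -0.7432, 0.6690, 0.0098]
J5: z=[0.2744, 0.3180, -0.9075] o=[-0.9900, 0.3581, -0.2813] → [-0.7313, 0.2785, -0.1235, 0.2744, 0.3180, -0.9075]
J6: z=[-0.9616, 0.0807, -0.2624] o=[-0.9032, -0.2110, -0.7741] → [-0.0183, 0.2015, 0.1291, -0.9616, 0.0807, -0.2624]
V = J·q̇ = [0.8146, -1.8449, 0.9790, -1.3829, 0.3649, 0.8347]

0.8146 -1.8449 0.9790 -1.3829 0.3649 0.8347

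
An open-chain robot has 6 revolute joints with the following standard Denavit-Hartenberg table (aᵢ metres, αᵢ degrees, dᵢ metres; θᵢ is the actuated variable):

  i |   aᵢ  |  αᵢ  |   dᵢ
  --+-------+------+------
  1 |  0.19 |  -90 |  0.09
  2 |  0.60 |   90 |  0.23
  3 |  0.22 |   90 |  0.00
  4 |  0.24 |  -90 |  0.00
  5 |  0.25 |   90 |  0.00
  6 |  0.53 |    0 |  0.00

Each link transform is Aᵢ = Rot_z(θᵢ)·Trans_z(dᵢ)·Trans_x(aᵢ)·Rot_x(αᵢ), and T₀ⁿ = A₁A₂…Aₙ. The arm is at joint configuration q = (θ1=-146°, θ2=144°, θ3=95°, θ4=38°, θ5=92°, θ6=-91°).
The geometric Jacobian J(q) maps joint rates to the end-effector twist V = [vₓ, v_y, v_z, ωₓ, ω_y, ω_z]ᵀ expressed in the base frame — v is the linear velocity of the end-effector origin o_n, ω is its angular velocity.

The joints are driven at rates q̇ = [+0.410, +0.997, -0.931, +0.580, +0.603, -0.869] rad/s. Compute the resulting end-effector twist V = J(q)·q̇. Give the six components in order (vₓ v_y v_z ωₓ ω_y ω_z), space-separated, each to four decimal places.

1.0794 0.3798 -0.4346 0.9514 0.6434 0.7999

o_n = [0.6984, -0.6567, 0.1380]
J₁: ẑ×o_n = [0.6567, 0.6984, -0.0000], ω = ẑ
J2: z=[0.5592, -0.8290, 0.0000] o=[-0.1575, -0.1062, 0.0900] → [-0.0398, -0.0269, 0.4018, 0.5592, -0.8290, 0.0000]
J3: z=[-0.4873, -0.3287, -0.8090] o=[0.3735, -0.0255, -0.2627] → [-0.6424, -0.0676, 0.4144, -0.4873, -0.3287, -0.8090]
J4: z=[0.7169, 0.3784, -0.5855] o=[0.4832, -0.2159, -0.2514] → [-0.1108, -0.4052, -0.3975, 0.7169, 0.3784, -0.5855]
J5: z=[-0.6910, 0.2737, -0.6691] o=[0.5055, -0.4281, -0.3613] → [-0.0163, 0.2159, 0.1052, -0.6910, 0.2737, -0.6691]
J6: z=[0.0678, -0.8969, -0.4370] o=[0.3256, -0.5149, -0.2110] → [-0.3750, -0.1866, 0.3248, 0.0678, -0.8969, -0.4370]
V = J·q̇ = [1.0794, 0.3798, -0.4346, 0.9514, 0.6434, 0.7999]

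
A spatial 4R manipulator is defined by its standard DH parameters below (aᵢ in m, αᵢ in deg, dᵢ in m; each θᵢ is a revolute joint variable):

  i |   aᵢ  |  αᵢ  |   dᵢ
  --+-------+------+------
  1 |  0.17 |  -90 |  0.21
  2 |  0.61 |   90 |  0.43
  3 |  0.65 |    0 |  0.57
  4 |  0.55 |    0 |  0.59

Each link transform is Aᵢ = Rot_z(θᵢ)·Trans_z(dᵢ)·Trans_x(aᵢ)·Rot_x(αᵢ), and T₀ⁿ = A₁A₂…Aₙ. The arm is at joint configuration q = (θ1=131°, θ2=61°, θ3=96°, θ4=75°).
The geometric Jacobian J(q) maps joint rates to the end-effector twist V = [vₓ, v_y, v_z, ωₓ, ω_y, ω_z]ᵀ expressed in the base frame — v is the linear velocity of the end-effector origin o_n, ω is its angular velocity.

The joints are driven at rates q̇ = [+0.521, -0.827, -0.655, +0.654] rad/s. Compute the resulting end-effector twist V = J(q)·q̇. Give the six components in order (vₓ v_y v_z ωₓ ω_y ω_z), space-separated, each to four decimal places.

o_n = [-1.6541, 0.1309, 0.7734]
J₁: ẑ×o_n = [-0.1309, -1.6541, 0.0000], ω = ẑ
J2: z=[-0.7547, -0.6561, 0.0000] o=[-0.1115, 0.1283, 0.2100] → [-0.3696, 0.4252, -1.0140, -0.7547, -0.6561, 0.0000]
J3: z=[-0.5738, 0.6601, 0.4848] o=[-0.6301, 0.0694, -0.3235] → [0.6942, 0.1330, 0.6406, -0.5738, 0.6601, 0.4848]
J4: z=[-0.5738, 0.6601, 0.4848] o=[-1.4234, -0.0033, 0.0122] → [0.4373, 0.3249, 0.0753, -0.5738, 0.6601, 0.4848]
V = J·q̇ = [0.0688, -1.0880, 0.4682, 0.6247, 0.5419, 0.5205]

0.0688 -1.0880 0.4682 0.6247 0.5419 0.5205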